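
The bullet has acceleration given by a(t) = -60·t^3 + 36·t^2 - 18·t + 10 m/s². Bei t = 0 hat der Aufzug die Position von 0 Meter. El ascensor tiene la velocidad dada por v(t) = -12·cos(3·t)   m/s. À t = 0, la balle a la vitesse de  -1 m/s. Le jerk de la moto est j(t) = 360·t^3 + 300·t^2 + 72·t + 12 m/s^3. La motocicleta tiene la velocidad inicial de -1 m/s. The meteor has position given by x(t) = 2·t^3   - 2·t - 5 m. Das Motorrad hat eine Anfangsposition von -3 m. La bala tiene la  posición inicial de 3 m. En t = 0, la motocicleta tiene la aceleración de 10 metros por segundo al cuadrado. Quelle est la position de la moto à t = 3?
Nous devons intégrer notre équation du jerk j(t) = 360·t^3 + 300·t^2 + 72·t + 12 3 fois. En prenant ∫j(t)dt et en appliquant a(0) = 10, nous trouvons a(t) = 90·t^4 + 100·t^3 + 36·t^2 + 12·t + 10. L'intégrale de l'accélération est la vitesse. En utilisant v(0) = -1, nous obtenons v(t) = 18·t^5 + 25·t^4 + 12·t^3 + 6·t^2 + 10·t - 1. L'intégrale de la vitesse est la position. En utilisant x(0) = -3, nous obtenons x(t) = 3·t^6 + 5·t^5 + 3·t^4 + 2·t^3 + 5·t^2 - t - 3. De l'équation de la position x(t) = 3·t^6 + 5·t^5 + 3·t^4 + 2·t^3 + 5·t^2 - t - 3, nous substituons t = 3 pour obtenir x = 3738.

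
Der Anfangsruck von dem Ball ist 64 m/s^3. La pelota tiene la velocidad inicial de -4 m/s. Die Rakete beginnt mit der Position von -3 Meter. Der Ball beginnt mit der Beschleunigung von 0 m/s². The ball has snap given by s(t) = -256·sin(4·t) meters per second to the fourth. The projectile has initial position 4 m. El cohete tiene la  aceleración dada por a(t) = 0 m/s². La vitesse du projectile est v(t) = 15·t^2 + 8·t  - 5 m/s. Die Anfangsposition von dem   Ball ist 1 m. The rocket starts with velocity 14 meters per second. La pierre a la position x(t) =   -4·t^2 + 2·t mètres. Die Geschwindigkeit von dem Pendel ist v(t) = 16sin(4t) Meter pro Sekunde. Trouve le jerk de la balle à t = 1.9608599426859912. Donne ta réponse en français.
Nous devons trouver l'intégrale de notre équation du snap s(t) = -256·sin(4·t) 1 fois. En intégrant le snap et en utilisant la condition initiale j(0) = 64, nous obtenons j(t) = 64·cos(4·t). Nous avons le jerk j(t) = 64·cos(4·t). En substituant t = 1.9608599426859912: j(1.9608599426859912) = 0.674666750539503.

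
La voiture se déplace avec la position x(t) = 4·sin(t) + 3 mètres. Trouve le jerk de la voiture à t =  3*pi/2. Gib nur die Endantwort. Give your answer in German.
Die Antwort ist 0.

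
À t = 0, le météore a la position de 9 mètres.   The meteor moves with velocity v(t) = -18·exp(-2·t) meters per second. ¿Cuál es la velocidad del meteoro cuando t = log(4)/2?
Usando v(t) = -18·exp(-2·t) y sustituyendo t = log(4)/2, encontramos v = -9/2.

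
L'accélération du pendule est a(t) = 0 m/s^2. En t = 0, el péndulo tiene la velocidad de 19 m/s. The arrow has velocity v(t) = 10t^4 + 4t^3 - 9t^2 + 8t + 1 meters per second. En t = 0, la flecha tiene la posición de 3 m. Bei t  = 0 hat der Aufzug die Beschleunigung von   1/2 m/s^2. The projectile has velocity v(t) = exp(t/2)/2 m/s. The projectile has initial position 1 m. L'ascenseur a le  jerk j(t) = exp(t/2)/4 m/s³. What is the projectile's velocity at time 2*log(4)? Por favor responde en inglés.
We have velocity v(t) = exp(t/2)/2. Substituting t = 2*log(4): v(2*log(4)) = 2.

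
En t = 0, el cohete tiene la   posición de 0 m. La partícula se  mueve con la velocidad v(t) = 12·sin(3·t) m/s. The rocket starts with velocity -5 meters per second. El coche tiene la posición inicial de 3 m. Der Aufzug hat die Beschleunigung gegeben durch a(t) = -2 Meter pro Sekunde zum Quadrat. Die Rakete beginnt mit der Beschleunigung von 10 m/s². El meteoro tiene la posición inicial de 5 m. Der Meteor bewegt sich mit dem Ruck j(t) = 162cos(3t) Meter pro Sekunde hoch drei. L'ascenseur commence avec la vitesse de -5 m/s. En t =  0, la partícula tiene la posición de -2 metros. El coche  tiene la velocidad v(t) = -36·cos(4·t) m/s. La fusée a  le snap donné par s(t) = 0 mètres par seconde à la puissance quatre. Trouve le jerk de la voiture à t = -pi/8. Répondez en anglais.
To solve this, we need to take 2 derivatives of our velocity equation v(t) = -36·cos(4·t). Differentiating velocity, we get acceleration: a(t) = 144·sin(4·t). Differentiating acceleration, we get jerk: j(t) = 576·cos(4·t). Using j(t) = 576·cos(4·t) and substituting t = -pi/8, we find j = 0.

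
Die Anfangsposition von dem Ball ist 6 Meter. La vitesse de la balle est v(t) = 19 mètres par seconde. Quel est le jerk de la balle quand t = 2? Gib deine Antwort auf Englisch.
To solve this, we need to take 2 derivatives of our velocity equation v(t) = 19. The derivative of velocity gives acceleration: a(t) = 0. Differentiating acceleration, we get jerk: j(t) = 0. From the given jerk equation j(t) = 0, we substitute t = 2 to get j = 0.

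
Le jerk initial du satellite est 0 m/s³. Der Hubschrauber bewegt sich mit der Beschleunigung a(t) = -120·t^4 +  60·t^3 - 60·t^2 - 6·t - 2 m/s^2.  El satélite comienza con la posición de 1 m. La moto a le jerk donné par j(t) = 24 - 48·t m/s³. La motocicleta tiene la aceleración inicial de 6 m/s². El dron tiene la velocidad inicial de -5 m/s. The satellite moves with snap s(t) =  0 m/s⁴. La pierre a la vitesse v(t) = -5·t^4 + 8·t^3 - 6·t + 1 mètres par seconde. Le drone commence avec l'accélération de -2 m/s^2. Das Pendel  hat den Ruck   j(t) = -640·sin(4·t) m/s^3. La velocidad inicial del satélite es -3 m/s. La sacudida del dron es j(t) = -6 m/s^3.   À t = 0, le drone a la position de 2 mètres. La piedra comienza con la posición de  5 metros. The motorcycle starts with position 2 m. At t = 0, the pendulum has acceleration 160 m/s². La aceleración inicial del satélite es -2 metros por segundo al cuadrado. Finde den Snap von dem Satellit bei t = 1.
Wir haben den Snap s(t) = 0. Durch Einsetzen von t = 1: s(1) = 0.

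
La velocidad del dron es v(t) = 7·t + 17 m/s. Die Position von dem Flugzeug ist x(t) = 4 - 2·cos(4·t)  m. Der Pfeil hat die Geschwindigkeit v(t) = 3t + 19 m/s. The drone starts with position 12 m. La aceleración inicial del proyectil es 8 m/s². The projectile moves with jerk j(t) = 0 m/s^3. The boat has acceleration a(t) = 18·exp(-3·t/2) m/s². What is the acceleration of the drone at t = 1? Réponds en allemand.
Um dies zu lösen, müssen wir 1 Ableitung unserer Gleichung für die Geschwindigkeit v(t) = 7·t + 17 nehmen. Die Ableitung von der Geschwindigkeit ergibt die Beschleunigung: a(t) = 7. Wir haben die Beschleunigung a(t) = 7. Durch Einsetzen von t = 1: a(1) = 7.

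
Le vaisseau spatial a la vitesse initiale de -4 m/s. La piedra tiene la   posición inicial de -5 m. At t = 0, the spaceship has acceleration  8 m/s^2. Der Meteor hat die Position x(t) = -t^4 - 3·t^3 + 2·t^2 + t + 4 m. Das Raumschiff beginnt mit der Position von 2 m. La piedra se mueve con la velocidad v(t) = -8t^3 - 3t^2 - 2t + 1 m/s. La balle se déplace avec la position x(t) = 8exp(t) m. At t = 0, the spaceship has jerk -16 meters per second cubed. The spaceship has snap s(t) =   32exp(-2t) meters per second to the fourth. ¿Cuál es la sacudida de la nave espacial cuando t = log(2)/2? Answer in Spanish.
Para resolver esto, necesitamos tomar 1 antiderivada de nuestra ecuación del snap s(t) = 32·exp(-2·t). Tomando ∫s(t)dt y aplicando j(0) = -16, encontramos j(t) = -16·exp(-2·t). Usando j(t) = -16·exp(-2·t) y sustituyendo t = log(2)/2, encontramos j = -8.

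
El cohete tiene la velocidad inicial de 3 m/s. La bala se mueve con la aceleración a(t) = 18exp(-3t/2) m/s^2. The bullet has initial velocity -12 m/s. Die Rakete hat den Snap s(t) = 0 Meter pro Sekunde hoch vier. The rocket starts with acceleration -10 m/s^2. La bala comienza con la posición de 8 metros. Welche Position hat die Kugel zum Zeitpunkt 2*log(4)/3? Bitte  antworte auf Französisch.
Nous devons intégrer notre équation de l'accélération a(t) = 18·exp(-3·t/2) 2 fois. La primitive de l'accélération, avec v(0) = -12, donne la vitesse: v(t) = -12·exp(-3·t/2). En prenant ∫v(t)dt et en appliquant x(0) = 8, nous trouvons x(t) = 8·exp(-3·t/2). Nous avons la position x(t) = 8·exp(-3·t/2). En substituant t = 2*log(4)/3: x(2*log(4)/3) = 2.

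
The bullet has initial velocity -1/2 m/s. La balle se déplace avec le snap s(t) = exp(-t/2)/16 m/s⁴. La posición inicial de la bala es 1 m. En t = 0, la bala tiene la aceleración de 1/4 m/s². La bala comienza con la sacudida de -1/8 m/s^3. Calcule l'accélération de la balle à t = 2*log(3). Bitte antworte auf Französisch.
Pour résoudre ceci, nous devons prendre 2 primitives de notre équation du snap s(t) = exp(-t/2)/16. La primitive du snap, avec j(0) = -1/8, donne le jerk: j(t) = -exp(-t/2)/8. En intégrant le jerk et en utilisant la condition initiale a(0) = 1/4, nous obtenons a(t) = exp(-t/2)/4. En utilisant a(t) = exp(-t/2)/4 et en substituant t = 2*log(3), nous trouvons a = 1/12.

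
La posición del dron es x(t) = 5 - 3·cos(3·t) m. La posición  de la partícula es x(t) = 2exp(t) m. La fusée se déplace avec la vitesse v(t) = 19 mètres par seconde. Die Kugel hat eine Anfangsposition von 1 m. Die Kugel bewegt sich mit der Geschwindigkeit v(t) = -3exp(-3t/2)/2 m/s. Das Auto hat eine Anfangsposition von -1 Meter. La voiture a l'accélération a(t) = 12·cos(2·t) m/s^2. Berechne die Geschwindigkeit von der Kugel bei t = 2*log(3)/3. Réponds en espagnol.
Usando v(t) = -3·exp(-3·t/2)/2 y sustituyendo t = 2*log(3)/3, encontramos v = -1/2.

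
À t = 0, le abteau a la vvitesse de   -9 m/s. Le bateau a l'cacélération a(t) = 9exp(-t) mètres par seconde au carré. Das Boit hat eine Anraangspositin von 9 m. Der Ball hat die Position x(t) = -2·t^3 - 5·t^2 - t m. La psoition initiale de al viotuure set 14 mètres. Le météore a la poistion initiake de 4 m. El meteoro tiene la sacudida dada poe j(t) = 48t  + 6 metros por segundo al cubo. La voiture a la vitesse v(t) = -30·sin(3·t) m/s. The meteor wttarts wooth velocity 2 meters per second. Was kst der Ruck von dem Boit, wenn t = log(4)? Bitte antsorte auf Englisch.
To solve this, we need to take 1 derivative of our acceleration equation a(t) = 9·exp(-t). Differentiating acceleration, we get jerk: j(t) = -9·exp(-t). We have jerk j(t) = -9·exp(-t). Substituting t = log(4): j(log(4)) = -9/4.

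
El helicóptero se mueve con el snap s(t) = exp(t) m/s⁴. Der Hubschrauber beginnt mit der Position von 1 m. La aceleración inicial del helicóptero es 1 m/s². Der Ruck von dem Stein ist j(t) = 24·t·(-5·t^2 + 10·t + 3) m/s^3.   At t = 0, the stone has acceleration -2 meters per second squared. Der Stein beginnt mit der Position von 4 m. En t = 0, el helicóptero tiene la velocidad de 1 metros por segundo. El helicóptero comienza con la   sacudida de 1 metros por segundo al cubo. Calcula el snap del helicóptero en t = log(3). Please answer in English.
We have snap s(t) = exp(t). Substituting t = log(3): s(log(3)) = 3.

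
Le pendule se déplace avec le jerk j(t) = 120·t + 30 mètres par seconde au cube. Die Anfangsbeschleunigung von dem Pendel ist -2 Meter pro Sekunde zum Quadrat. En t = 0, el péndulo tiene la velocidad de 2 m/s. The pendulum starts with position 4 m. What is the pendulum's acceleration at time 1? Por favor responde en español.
Necesitamos integrar nuestra ecuación de la sacudida j(t) = 120·t + 30 1 vez. La integral de la sacudida, con a(0) = -2, da la aceleración: a(t) = 60·t^2 + 30·t - 2. Usando a(t) = 60·t^2 + 30·t - 2 y sustituyendo t = 1, encontramos a = 88.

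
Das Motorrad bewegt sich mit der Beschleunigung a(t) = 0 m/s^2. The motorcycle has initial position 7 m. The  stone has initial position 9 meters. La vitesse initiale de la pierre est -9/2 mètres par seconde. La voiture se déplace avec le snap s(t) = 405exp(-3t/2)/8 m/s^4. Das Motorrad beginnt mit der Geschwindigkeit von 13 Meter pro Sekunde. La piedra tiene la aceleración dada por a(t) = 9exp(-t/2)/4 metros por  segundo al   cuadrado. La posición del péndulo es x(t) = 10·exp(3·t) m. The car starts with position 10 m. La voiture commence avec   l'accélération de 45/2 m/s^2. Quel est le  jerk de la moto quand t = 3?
Nous devons dériver notre équation de l'accélération a(t) = 0 1 fois. En dérivant l'accélération, nous obtenons le jerk: j(t) = 0. Nous avons le jerk j(t) = 0. En substituant t = 3: j(3) = 0.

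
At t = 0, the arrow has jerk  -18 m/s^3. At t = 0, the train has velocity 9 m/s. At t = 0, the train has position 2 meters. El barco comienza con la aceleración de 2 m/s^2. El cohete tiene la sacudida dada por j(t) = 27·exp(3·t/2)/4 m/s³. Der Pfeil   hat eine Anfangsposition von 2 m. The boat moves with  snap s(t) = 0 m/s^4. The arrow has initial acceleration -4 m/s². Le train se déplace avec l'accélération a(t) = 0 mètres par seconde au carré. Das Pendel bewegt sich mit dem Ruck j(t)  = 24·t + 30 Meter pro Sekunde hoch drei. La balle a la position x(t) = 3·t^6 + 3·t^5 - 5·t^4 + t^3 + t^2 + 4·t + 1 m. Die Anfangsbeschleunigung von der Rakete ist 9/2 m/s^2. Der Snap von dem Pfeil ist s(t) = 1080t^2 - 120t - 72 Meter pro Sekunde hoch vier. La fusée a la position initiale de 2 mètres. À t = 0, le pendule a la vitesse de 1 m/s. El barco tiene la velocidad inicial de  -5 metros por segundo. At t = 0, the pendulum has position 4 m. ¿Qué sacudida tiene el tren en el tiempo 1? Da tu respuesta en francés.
En partant de l'accélération a(t) = 0, nous prenons 1 dérivée. En prenant d/dt de a(t), nous trouvons j(t) = 0. Nous avons le jerk j(t) = 0. En substituant t = 1: j(1) = 0.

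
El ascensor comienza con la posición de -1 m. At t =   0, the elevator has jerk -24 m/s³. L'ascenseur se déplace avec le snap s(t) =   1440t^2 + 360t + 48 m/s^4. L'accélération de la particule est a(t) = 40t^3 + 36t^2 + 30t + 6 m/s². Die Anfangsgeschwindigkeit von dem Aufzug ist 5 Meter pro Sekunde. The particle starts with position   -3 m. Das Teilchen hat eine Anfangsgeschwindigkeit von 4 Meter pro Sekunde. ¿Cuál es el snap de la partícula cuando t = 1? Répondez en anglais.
Starting from acceleration a(t) = 40·t^3 + 36·t^2 + 30·t + 6, we take 2 derivatives. Taking d/dt of a(t), we find j(t) = 120·t^2 + 72·t + 30. Taking d/dt of j(t), we find s(t) = 240·t + 72. Using s(t) = 240·t + 72 and substituting t = 1, we find s = 312.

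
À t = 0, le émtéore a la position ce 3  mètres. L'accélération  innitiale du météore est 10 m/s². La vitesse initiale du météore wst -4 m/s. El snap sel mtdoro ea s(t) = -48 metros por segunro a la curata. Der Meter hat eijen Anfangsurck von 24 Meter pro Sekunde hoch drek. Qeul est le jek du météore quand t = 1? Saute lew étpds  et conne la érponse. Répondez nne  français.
À t = 1, j = -24.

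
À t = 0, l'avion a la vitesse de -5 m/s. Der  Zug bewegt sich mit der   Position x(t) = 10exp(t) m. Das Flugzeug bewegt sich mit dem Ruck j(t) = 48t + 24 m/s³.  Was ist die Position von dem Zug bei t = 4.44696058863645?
Aus der Gleichung für die Position x(t) = 10·exp(t), setzen wir t = 4.44696058863645 ein und erhalten x = 853.670836069430.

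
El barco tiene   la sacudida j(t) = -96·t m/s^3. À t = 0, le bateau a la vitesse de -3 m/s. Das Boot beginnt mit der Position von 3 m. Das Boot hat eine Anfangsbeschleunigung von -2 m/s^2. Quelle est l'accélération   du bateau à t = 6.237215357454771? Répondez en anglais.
We must find the antiderivative of our jerk equation j(t) = -96·t 1 time. Taking ∫j(t)dt and applying a(0) = -2, we find a(t) = -48·t^2 - 2. From the given acceleration equation a(t) = -48·t^2 - 2, we substitute t = 6.237215357454771 to get a = -1869.33705993294.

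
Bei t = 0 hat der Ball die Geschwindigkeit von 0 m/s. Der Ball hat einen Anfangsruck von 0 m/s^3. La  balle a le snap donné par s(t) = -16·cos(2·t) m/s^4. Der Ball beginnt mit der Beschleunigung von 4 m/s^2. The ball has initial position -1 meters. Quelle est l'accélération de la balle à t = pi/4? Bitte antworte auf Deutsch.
Um dies zu lösen, müssen wir 2 Stammfunktionen unserer Gleichung für den Snap s(t) = -16·cos(2·t) finden. Mit ∫s(t)dt und Anwendung von j(0) = 0, finden wir j(t) = -8·sin(2·t). Die Stammfunktion von dem Ruck, mit a(0) = 4, ergibt die Beschleunigung: a(t) = 4·cos(2·t). Wir haben die Beschleunigung a(t) = 4·cos(2·t). Durch Einsetzen von t = pi/4: a(pi/4) = 0.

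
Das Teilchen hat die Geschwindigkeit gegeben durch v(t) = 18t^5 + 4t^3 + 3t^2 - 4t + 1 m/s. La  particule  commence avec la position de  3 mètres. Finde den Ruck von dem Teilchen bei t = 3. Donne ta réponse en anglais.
To solve this, we need to take 2 derivatives of our velocity equation v(t) = 18·t^5 + 4·t^3 + 3·t^2 - 4·t + 1. The derivative of velocity gives acceleration: a(t) = 90·t^4 + 12·t^2 + 6·t - 4. Differentiating acceleration, we get jerk: j(t) = 360·t^3 + 24·t + 6. Using j(t) = 360·t^3 + 24·t + 6 and substituting t = 3, we find j = 9798.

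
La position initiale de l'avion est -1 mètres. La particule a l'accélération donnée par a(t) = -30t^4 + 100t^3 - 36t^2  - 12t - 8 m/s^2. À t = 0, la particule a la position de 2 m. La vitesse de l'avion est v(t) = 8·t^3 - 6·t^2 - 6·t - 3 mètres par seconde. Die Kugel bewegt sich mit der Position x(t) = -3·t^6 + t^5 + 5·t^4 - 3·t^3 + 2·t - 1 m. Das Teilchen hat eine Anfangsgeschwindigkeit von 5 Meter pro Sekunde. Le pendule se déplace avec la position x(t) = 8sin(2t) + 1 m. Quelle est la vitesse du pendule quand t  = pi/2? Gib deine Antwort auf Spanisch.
Debemos derivar nuestra ecuación de la posición x(t) = 8·sin(2·t) + 1 1 vez. La derivada de la posición da la velocidad: v(t) = 16·cos(2·t). Usando v(t) = 16·cos(2·t) y sustituyendo t = pi/2, encontramos v = -16.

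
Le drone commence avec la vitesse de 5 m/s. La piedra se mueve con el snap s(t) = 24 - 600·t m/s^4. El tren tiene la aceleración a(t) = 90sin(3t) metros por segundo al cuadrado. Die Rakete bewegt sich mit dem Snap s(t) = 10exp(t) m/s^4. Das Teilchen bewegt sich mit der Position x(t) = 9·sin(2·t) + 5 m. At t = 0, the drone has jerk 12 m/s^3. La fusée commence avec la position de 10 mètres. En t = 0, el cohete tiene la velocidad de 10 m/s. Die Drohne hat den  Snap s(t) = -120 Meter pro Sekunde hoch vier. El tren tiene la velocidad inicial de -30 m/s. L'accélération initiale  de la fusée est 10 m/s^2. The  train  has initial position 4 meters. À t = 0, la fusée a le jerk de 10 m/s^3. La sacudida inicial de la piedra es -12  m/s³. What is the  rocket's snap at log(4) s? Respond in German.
Aus der Gleichung für den Snap s(t) = 10·exp(t), setzen wir t = log(4) ein und erhalten s = 40.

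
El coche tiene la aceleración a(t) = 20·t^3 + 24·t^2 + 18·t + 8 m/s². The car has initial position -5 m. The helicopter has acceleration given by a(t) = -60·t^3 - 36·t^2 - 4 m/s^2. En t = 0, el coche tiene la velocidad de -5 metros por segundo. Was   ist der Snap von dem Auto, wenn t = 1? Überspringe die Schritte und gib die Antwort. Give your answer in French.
La réponse est 168.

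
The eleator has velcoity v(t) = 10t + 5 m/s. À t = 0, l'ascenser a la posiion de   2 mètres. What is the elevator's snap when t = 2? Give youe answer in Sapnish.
Partiendo de la velocidad v(t) = 10·t + 5, tomamos 3 derivadas. La derivada de la velocidad da la aceleración: a(t) = 10. Derivando la aceleración, obtenemos la sacudida: j(t) = 0. La derivada de la sacudida da el snap: s(t) = 0. Tenemos el snap s(t) = 0. Sustituyendo t = 2: s(2) = 0.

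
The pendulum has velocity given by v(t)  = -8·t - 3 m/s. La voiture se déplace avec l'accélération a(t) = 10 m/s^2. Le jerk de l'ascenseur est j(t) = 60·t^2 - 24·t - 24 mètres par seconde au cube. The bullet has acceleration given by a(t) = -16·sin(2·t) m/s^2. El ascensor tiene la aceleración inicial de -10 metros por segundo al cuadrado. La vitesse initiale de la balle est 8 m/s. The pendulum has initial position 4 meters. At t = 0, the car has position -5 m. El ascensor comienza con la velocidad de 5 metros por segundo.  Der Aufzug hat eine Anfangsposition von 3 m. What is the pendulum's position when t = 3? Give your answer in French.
Nous devons intégrer notre équation de la vitesse v(t) = -8·t - 3 1 fois. En prenant ∫v(t)dt et en appliquant x(0) = 4, nous trouvons x(t) = -4·t^2 - 3·t + 4. De l'équation de la position x(t) = -4·t^2 - 3·t + 4, nous substituons t = 3 pour obtenir x = -41.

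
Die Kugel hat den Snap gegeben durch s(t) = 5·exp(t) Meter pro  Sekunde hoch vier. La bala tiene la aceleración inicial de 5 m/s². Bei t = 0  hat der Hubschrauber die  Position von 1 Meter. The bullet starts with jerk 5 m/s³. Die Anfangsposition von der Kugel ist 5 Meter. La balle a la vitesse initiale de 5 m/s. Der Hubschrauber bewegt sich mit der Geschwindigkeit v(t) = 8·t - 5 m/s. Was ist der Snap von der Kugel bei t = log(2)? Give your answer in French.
Nous avons le snap s(t) = 5·exp(t). En substituant t = log(2): s(log(2)) = 10.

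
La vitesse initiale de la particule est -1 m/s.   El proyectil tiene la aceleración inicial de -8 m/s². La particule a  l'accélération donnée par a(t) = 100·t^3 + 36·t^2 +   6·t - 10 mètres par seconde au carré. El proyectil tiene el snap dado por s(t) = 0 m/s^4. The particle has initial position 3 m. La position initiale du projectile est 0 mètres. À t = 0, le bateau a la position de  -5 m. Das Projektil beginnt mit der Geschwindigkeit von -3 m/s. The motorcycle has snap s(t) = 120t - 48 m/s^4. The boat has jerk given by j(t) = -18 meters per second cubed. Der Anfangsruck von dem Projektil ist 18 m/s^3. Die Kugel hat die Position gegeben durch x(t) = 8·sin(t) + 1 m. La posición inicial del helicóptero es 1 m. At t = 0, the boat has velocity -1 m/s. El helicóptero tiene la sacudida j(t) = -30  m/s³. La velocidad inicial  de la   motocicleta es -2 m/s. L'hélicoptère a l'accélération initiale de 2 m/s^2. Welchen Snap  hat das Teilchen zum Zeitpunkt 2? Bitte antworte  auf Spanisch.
Partiendo de la aceleración a(t) = 100·t^3 + 36·t^2 + 6·t - 10, tomamos 2 derivadas. Derivando la aceleración, obtenemos la sacudida: j(t) = 300·t^2 + 72·t + 6. Tomando d/dt de j(t), encontramos s(t) = 600·t + 72. Usando s(t) = 600·t + 72 y sustituyendo t = 2, encontramos s = 1272.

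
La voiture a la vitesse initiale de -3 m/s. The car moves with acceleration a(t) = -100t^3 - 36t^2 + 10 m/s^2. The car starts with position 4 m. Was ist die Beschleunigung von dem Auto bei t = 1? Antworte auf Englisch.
Using a(t) = -100·t^3 - 36·t^2 + 10 and substituting t = 1, we find a = -126.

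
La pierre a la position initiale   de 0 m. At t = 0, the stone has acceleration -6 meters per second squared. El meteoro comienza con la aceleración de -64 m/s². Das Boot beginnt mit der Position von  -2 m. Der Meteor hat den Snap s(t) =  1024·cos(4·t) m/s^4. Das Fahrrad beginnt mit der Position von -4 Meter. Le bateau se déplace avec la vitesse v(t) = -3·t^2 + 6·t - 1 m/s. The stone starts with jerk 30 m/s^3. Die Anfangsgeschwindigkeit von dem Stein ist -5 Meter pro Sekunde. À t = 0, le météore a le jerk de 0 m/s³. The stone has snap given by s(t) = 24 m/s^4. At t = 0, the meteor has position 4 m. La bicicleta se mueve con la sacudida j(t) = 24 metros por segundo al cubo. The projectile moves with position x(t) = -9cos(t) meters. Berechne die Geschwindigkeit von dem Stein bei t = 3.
Wir müssen das Integral unserer Gleichung für den Snap s(t) = 24 3-mal finden. Die Stammfunktion von dem Snap ist der Ruck. Mit j(0) = 30 erhalten wir j(t) = 24·t + 30. Die Stammfunktion von dem Ruck, mit a(0) = -6, ergibt die Beschleunigung: a(t) = 12·t^2 + 30·t - 6. Die Stammfunktion von der Beschleunigung ist die Geschwindigkeit. Mit v(0) = -5 erhalten wir v(t) = 4·t^3 + 15·t^2 - 6·t - 5. Mit v(t) = 4·t^3 + 15·t^2 - 6·t - 5 und Einsetzen von t = 3, finden wir v = 220.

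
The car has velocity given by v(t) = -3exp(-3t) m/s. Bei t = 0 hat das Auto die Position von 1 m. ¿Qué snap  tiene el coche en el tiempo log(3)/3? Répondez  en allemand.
Um dies zu lösen, müssen wir 3 Ableitungen unserer Gleichung für die Geschwindigkeit v(t) = -3·exp(-3·t) nehmen. Die Ableitung von der Geschwindigkeit ergibt die Beschleunigung: a(t) = 9·exp(-3·t). Die Ableitung von der Beschleunigung ergibt den Ruck: j(t) = -27·exp(-3·t). Durch Ableiten von dem Ruck erhalten wir den Snap: s(t) = 81·exp(-3·t). Wir haben den Snap s(t) = 81·exp(-3·t). Durch Einsetzen von t = log(3)/3: s(log(3)/3) = 27.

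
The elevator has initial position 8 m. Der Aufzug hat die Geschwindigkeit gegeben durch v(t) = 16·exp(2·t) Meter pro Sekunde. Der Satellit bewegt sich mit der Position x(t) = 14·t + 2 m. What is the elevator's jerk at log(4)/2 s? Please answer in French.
En partant de la vitesse v(t) = 16·exp(2·t), nous prenons 2 dérivées. La dérivée de la vitesse donne l'accélération: a(t) = 32·exp(2·t). En prenant d/dt de a(t), nous trouvons j(t) = 64·exp(2·t). En utilisant j(t) = 64·exp(2·t) et en substituant t = log(4)/2, nous trouvons j = 256.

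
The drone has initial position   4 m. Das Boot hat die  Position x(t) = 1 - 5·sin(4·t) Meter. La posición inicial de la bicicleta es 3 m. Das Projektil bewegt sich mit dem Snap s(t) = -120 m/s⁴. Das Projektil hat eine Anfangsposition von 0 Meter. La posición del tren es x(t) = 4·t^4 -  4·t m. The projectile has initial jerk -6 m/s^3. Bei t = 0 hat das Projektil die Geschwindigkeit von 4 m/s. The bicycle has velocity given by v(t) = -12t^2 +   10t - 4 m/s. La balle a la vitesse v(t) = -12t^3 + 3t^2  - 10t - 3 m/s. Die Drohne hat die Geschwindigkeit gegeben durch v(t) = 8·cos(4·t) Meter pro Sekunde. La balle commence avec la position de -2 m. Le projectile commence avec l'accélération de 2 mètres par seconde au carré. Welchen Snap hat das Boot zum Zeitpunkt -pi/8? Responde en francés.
Nous devons dériver notre équation de la position x(t) = 1 - 5·sin(4·t) 4 fois. En dérivant la position, nous obtenons la vitesse: v(t) = -20·cos(4·t). La dérivée de la vitesse donne l'accélération: a(t) = 80·sin(4·t). En prenant d/dt de a(t), nous trouvons j(t) = 320·cos(4·t). En dérivant le jerk, nous obtenons le snap: s(t) = -1280·sin(4·t). En utilisant s(t) = -1280·sin(4·t) et en substituant t = -pi/8, nous trouvons s = 1280.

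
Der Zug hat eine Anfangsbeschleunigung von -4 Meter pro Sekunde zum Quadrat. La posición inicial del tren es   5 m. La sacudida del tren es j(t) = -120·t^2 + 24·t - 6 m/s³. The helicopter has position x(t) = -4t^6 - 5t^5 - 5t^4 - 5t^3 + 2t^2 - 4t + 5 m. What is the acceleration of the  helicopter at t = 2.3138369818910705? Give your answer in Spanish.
Debemos derivar nuestra ecuación de la posición x(t) = -4·t^6 - 5·t^5 - 5·t^4 - 5·t^3 + 2·t^2 - 4·t + 5 2 veces. Derivando la posición, obtenemos la velocidad: v(t) = -24·t^5 - 25·t^4 - 20·t^3 - 15·t^2 + 4·t - 4. La derivada de la velocidad da la aceleración: a(t) = -120·t^4 - 100·t^3 - 60·t^2 - 30·t + 4. Usando a(t) = -120·t^4 - 100·t^3 - 60·t^2 - 30·t + 4 y sustituyendo t = 2.3138369818910705, encontramos a = -5065.07162626024.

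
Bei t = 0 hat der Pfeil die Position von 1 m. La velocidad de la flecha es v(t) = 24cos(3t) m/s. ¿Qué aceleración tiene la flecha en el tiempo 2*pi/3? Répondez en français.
Pour résoudre ceci, nous devons prendre 1 dérivée de notre équation de la vitesse v(t) = 24·cos(3·t). En prenant d/dt de v(t), nous trouvons a(t) = -72·sin(3·t). Nous avons l'accélération a(t) = -72·sin(3·t). En substituant t = 2*pi/3: a(2*pi/3) = 0.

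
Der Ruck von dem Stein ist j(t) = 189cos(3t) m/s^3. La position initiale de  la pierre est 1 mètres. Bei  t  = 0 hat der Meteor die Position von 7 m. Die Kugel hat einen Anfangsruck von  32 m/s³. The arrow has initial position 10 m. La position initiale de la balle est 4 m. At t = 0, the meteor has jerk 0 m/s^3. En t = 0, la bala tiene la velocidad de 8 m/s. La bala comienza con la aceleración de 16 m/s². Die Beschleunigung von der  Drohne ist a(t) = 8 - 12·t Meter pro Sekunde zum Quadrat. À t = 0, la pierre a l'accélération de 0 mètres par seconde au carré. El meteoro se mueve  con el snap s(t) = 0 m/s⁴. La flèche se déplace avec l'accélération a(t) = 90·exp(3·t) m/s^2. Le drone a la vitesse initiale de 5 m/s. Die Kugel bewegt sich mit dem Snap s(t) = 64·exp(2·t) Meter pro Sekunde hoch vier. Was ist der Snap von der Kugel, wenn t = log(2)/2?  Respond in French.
En utilisant s(t) = 64·exp(2·t) et en substituant t = log(2)/2, nous trouvons s = 128.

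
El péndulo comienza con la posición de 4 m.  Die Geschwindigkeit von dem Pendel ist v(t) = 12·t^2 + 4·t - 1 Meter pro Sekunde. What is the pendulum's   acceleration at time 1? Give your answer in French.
Pour résoudre ceci, nous devons prendre 1 dérivée de notre équation de la vitesse v(t) = 12·t^2 + 4·t - 1. La dérivée de la vitesse donne l'accélération: a(t) = 24·t + 4. De l'équation de l'accélération a(t) = 24·t + 4, nous substituons t = 1 pour obtenir a = 28.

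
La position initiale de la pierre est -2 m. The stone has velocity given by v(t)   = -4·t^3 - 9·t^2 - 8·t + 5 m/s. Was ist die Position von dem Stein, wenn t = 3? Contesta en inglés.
To solve this, we need to take 1 antiderivative of our velocity equation v(t) = -4·t^3 - 9·t^2 - 8·t + 5. Taking ∫v(t)dt and applying x(0) = -2, we find x(t) = -t^4 - 3·t^3 - 4·t^2 + 5·t - 2. We have position x(t) = -t^4 - 3·t^3 - 4·t^2 + 5·t - 2. Substituting t = 3: x(3) = -185.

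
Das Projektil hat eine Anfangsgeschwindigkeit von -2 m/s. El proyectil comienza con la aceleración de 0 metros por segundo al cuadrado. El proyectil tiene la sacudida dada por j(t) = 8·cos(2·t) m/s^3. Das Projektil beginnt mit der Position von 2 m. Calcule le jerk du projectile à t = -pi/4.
Nous avons le jerk j(t) = 8·cos(2·t). En substituant t = -pi/4: j(-pi/4) = 0.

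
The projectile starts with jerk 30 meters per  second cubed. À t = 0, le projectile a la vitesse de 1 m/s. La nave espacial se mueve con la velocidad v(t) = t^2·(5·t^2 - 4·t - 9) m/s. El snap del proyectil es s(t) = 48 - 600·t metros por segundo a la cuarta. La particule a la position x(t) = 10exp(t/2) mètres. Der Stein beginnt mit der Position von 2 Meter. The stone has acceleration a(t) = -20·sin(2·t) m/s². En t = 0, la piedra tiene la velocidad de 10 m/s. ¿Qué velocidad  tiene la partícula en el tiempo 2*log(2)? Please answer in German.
Wir müssen unsere Gleichung für die Position x(t) = 10·exp(t/2) 1-mal ableiten. Durch Ableiten von der Position erhalten wir die Geschwindigkeit: v(t) = 5·exp(t/2). Mit v(t) = 5·exp(t/2) und Einsetzen von t = 2*log(2), finden wir v = 10.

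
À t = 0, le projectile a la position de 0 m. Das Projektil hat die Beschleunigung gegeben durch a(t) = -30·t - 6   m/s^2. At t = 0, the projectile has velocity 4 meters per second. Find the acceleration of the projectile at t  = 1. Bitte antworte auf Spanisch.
Usando a(t) = -30·t - 6 y sustituyendo t = 1, encontramos a = -36.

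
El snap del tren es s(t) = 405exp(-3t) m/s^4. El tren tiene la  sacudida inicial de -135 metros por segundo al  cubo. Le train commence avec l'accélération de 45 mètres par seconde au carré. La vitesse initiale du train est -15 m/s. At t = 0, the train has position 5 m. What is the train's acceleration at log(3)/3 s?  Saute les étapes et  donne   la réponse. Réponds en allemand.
Bei t = log(3)/3, a = 15.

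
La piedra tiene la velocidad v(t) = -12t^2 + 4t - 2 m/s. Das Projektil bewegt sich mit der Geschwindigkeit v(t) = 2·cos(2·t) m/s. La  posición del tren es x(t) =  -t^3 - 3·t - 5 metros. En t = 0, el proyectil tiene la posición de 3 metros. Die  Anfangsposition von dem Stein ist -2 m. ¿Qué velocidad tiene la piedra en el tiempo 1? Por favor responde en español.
De la ecuación de la velocidad v(t) = -12·t^2 + 4·t - 2, sustituimos t = 1 para obtener v = -10.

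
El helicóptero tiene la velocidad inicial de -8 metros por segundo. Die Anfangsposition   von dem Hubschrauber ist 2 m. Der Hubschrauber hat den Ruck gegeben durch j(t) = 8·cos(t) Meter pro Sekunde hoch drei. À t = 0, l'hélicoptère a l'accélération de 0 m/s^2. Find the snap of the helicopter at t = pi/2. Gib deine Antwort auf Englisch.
To solve this, we need to take 1 derivative of our jerk equation j(t) = 8·cos(t). The derivative of jerk gives snap: s(t) = -8·sin(t). We have snap s(t) = -8·sin(t). Substituting t = pi/2: s(pi/2) = -8.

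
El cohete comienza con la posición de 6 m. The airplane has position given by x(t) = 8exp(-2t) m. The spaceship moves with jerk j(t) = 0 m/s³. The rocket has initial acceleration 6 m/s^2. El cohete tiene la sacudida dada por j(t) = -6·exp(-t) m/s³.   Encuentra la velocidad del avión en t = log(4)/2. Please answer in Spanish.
Partiendo de la posición x(t) = 8·exp(-2·t), tomamos 1 derivada. Tomando d/dt de x(t), encontramos v(t) = -16·exp(-2·t). Tenemos la velocidad v(t) = -16·exp(-2·t). Sustituyendo t = log(4)/2: v(log(4)/2) = -4.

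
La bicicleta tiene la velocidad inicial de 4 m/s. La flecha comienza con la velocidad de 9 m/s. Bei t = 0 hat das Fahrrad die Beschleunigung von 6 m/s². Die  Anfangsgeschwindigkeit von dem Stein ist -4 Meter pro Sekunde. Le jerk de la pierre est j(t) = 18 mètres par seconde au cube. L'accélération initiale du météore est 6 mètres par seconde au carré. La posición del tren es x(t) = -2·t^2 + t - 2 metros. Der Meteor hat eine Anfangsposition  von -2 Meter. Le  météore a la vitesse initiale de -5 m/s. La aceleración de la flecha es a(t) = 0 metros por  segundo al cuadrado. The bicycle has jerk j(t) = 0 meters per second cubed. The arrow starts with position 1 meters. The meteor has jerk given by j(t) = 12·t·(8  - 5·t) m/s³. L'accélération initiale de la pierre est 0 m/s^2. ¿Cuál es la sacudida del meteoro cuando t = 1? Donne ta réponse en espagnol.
De la ecuación de la sacudida j(t) = 12·t·(8 - 5·t), sustituimos t = 1 para obtener j = 36.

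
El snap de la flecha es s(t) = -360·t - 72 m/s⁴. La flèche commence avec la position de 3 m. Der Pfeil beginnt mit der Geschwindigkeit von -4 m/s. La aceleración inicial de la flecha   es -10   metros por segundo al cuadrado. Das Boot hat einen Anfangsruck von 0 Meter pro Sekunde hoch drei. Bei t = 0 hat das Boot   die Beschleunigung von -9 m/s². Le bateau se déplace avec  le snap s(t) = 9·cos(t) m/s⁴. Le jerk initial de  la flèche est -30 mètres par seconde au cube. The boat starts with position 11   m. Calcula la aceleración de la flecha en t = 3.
Debemos encontrar la integral de nuestra ecuación del snap s(t) = -360·t - 72 2 veces. La antiderivada del snap es la sacudida. Usando j(0) = -30, obtenemos j(t) = -180·t^2 - 72·t - 30. La integral de la sacudida es la aceleración. Usando a(0) = -10, obtenemos a(t) = -60·t^3 - 36·t^2 - 30·t - 10. De la ecuación de la aceleración a(t) = -60·t^3 - 36·t^2 - 30·t - 10, sustituimos t = 3 para obtener a = -2044.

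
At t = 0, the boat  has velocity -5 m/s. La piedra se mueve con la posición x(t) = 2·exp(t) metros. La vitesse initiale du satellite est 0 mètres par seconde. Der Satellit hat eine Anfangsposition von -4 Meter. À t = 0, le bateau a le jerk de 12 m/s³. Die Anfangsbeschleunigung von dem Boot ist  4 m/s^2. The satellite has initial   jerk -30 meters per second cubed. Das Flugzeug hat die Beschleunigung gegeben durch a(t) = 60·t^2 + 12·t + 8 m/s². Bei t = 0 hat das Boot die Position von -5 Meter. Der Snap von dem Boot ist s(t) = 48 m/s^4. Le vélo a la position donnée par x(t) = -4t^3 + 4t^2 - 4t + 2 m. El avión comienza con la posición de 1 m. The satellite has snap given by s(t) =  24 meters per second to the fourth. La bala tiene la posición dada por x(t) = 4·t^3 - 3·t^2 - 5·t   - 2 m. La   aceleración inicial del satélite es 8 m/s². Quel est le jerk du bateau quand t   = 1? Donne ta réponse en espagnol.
Para resolver esto, necesitamos tomar 1 integral de nuestra ecuación del snap s(t) = 48. Integrando el snap y usando la condición inicial j(0) = 12, obtenemos j(t) = 48·t + 12. Usando j(t) = 48·t + 12 y sustituyendo t = 1, encontramos j = 60.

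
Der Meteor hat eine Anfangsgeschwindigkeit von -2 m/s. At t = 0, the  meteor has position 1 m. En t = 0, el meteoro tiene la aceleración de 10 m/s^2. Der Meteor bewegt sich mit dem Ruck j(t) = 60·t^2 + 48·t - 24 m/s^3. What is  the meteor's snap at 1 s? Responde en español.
Debemos derivar nuestra ecuación de la sacudida j(t) = 60·t^2 + 48·t - 24 1 vez. Derivando la sacudida, obtenemos el snap: s(t) = 120·t + 48. Tenemos el snap s(t) = 120·t + 48. Sustituyendo t = 1: s(1) = 168.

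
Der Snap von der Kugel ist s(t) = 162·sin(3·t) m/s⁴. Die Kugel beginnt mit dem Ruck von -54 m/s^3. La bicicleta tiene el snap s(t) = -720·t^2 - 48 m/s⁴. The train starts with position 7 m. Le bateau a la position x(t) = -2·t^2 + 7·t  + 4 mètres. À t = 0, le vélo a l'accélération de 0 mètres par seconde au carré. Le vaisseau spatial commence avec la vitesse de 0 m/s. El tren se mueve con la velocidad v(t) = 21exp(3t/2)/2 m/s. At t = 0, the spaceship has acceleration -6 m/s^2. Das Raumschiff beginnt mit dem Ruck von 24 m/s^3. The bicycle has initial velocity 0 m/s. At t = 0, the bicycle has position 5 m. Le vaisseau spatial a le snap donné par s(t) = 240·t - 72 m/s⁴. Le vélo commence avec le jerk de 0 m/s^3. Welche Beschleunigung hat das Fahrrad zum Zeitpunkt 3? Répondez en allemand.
Wir müssen die Stammfunktion unserer Gleichung für den Snap s(t) = -720·t^2 - 48 2-mal finden. Mit ∫s(t)dt und Anwendung von j(0) = 0, finden wir j(t) = -240·t^3 - 48·t. Die Stammfunktion von dem Ruck ist die Beschleunigung. Mit a(0) = 0 erhalten wir a(t) = t^2·(-60·t^2 - 24). Wir haben die Beschleunigung a(t) = t^2·(-60·t^2 - 24). Durch Einsetzen von t = 3: a(3) = -5076.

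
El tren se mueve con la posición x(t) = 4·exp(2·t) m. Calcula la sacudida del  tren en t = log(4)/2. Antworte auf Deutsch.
Um dies zu lösen, müssen wir 3 Ableitungen unserer Gleichung für die Position x(t) = 4·exp(2·t) nehmen. Die Ableitung von der Position ergibt die Geschwindigkeit: v(t) = 8·exp(2·t). Durch Ableiten von der Geschwindigkeit erhalten wir die Beschleunigung: a(t) = 16·exp(2·t). Die Ableitung von der Beschleunigung ergibt den Ruck: j(t) = 32·exp(2·t). Aus der Gleichung für den Ruck j(t) = 32·exp(2·t), setzen wir t = log(4)/2 ein und erhalten j = 128.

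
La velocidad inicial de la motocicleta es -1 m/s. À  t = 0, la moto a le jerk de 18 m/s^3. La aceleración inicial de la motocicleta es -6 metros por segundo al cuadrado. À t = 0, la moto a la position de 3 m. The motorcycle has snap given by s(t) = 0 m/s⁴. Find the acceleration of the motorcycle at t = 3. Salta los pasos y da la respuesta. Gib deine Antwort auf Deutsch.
Die Beschleunigung bei t = 3 ist a = 48.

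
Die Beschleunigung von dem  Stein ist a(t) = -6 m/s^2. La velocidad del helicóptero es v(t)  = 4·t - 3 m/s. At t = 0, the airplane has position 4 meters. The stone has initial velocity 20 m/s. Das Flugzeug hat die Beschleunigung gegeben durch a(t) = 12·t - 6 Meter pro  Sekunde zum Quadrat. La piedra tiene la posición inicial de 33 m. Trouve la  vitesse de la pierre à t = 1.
Nous devons intégrer notre équation de l'accélération a(t) = -6 1 fois. En intégrant l'accélération et en utilisant la condition initiale v(0) = 20, nous obtenons v(t) = 20 - 6·t. De l'équation de la vitesse v(t) = 20 - 6·t, nous substituons t = 1 pour obtenir v = 14.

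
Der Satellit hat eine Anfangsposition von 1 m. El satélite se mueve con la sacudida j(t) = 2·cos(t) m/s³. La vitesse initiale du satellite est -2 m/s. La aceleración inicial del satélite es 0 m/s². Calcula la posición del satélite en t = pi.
Debemos encontrar la antiderivada de nuestra ecuación de la sacudida j(t) = 2·cos(t) 3 veces. Tomando ∫j(t)dt y aplicando a(0) = 0, encontramos a(t) = 2·sin(t). La integral de la aceleración, con v(0) = -2, da la velocidad: v(t) = -2·cos(t). Integrando la velocidad y usando la condición inicial x(0) = 1, obtenemos x(t) = 1 - 2·sin(t). De la ecuación de la posición x(t) = 1 - 2·sin(t), sustituimos t = pi para obtener x = 1.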